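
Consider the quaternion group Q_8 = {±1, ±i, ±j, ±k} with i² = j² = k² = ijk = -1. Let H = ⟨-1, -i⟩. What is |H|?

|⟨-1⟩| = 2 and |⟨-i⟩| = 4, so |H| is a multiple of lcm(2, 4) = 4 and divides |G| = 8.
Closing under the operation: H = {1, -1, i, -i}, so |H| = 4.

4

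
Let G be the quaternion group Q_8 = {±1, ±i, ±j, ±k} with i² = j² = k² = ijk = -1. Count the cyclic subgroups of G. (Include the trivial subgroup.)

5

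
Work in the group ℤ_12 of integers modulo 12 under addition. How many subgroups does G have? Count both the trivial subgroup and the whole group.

6

Subgroups of the cyclic group ℤ_12 correspond bijectively to divisors of 12.
Divisors of 12: 1, 2, 3, 4, 6, 12.
So ℤ_12 has 6 subgroups.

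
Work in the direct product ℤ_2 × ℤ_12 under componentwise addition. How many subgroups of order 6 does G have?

|G| = 24 and 6 | 24, so subgroups of order 6 are possible by Lagrange.
The subgroups of order 6 are: {(0,0), (0,2), (0,4), (0,6), (0,8), (0,10)}; {(0,0), (0,4), (0,8), (1,0), (1,4), (1,8)}; {(0,0), (0,4), (0,8), (1,2), (1,6), (1,10)}.
So G has 3 subgroups of order 6.

3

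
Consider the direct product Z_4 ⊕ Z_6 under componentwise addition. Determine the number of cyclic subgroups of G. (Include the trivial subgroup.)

12

Each element a generates a cyclic subgroup ⟨a⟩; distinct elements may generate the same one (a cyclic group of order d has φ(d) generators).
Cyclic subgroups by order — order 1: 1; order 2: 3; order 3: 1; order 4: 2; order 6: 3; order 12: 2.
Total: 12.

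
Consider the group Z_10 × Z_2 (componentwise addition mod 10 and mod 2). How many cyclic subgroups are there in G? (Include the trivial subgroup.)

Group the elements of G by the cyclic subgroup they generate; each cyclic subgroup of order d accounts for φ(d) elements.
Cyclic subgroups by order — order 1: 1; order 2: 3; order 5: 1; order 10: 3.
Total: 8.

8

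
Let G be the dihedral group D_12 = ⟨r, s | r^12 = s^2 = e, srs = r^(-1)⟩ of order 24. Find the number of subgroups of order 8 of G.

|G| = 24 and 8 | 24, so subgroups of order 8 are possible by Lagrange.
The subgroups of order 8 are: {e, r^3, r^6, r^9, rs, r^4s, r^7s, r^10s}; {e, r^3, r^6, r^9, r^2s, r^5s, r^8s, r^11s}; {e, r^3, r^6, r^9, s, r^3s, r^6s, r^9s}.
So G has 3 subgroups of order 8.

3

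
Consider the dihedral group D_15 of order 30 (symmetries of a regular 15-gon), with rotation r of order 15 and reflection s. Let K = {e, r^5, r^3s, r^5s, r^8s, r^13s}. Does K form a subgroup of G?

No

r^5 ∈ K but its inverse r^10 ∉ K, so K is not a subgroup.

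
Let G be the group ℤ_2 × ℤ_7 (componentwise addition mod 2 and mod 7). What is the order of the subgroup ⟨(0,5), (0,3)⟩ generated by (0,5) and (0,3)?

|⟨(0,5)⟩| = 7 and |⟨(0,3)⟩| = 7, so |H| is a multiple of lcm(7, 7) = 7 and divides |G| = 14.
Closing under the operation: H = {(0,0), (0,1), (0,2), (0,3), (0,4), (0,5), (0,6)}, so |H| = 7.

7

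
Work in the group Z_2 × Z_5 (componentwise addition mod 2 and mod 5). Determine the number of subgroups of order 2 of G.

1

|G| = 10 and 2 | 10, so subgroups of order 2 are possible by Lagrange.
The subgroups of order 2 are: {(0,0), (1,0)}.
So G has 1 subgroup of order 2.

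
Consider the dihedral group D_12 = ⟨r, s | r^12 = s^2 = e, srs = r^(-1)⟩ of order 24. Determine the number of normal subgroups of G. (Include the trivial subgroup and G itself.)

G has 34 subgroups. Checking conjugation-invariance by order — order 1: 1/1 normal; order 2: 1/13 normal; order 3: 1/1 normal; order 4: 1/7 normal; order 6: 1/5 normal; order 8: 0/3 normal; order 12: 3/3 normal; order 24: 1/1 normal.
Total normal subgroups: 9.

9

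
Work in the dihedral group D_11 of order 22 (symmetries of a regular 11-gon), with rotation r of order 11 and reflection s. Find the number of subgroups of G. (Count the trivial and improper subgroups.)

|G| = 22, so by Lagrange every subgroup order divides 22. Divisors: 1, 2, 11, 22.
Subgroups by order — order 1: 1; order 2: 11; order 11: 1; order 22: 1.
Total: 1 + 11 + 1 + 1 = 14.

14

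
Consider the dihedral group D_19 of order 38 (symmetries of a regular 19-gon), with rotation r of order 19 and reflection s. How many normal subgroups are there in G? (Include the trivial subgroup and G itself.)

G has 22 subgroups. Checking conjugation-invariance by order — order 1: 1/1 normal; order 2: 0/19 normal; order 19: 1/1 normal; order 38: 1/1 normal.
Total normal subgroups: 3.

3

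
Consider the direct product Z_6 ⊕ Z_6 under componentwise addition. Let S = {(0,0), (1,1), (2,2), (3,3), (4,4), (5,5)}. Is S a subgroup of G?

Yes

|S| = 6 divides |G| = 36, consistent with Lagrange.
S contains the identity, every element's inverse is in S, and S is closed under +: it is a subgroup.
In fact S = ⟨(5,5)⟩.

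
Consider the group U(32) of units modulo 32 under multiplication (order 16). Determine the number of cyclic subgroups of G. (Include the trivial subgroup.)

8

A cyclic subgroup of order d is generated by each of its φ(d) elements of order d, so the cyclic subgroups of order d number (#elements of order d)/φ(d).
Cyclic subgroups by order — order 1: 1; order 2: 3; order 4: 2; order 8: 2.
Total: 8.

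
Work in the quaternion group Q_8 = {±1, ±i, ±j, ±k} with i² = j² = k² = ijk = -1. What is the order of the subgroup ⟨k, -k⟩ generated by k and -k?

|⟨k⟩| = 4 and |⟨-k⟩| = 4, so |H| is a multiple of lcm(4, 4) = 4 and divides |G| = 8.
Closing under the operation: H = {1, -1, k, -k}, so |H| = 4.

4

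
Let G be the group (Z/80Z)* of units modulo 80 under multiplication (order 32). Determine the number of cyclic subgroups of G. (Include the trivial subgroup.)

A cyclic subgroup of order d is generated by each of its φ(d) elements of order d, so the cyclic subgroups of order d number (#elements of order d)/φ(d).
Cyclic subgroups by order — order 1: 1; order 2: 7; order 4: 12.
Total: 20.

20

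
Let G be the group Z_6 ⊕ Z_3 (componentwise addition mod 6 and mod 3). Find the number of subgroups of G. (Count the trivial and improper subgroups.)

|G| = 18, so by Lagrange every subgroup order divides 18. Divisors: 1, 2, 3, 6, 9, 18.
Subgroups by order — order 1: 1; order 2: 1; order 3: 4; order 6: 4; order 9: 1; order 18: 1.
Total: 1 + 1 + 4 + 4 + 1 + 1 = 12.

12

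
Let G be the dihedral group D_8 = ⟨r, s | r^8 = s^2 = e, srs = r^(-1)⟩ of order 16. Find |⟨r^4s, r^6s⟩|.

|⟨r^4s⟩| = 2 and |⟨r^6s⟩| = 2, so |H| is a multiple of lcm(2, 2) = 2 and divides |G| = 16.
Closing under the operation: H = {e, r^2, r^4, r^6, s, r^2s, r^4s, r^6s}, so |H| = 8.

8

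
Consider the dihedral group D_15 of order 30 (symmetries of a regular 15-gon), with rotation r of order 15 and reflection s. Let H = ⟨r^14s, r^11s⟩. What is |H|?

|⟨r^14s⟩| = 2 and |⟨r^11s⟩| = 2, so |H| is a multiple of lcm(2, 2) = 2 and divides |G| = 30.
Closing under the operation: H = {e, r^3, r^6, r^9, r^12, r^2s, r^5s, r^8s, r^11s, r^14s}, so |H| = 10.

10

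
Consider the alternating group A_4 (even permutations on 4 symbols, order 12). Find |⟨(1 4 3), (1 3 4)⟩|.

3

|⟨(1 4 3)⟩| = 3 and |⟨(1 3 4)⟩| = 3, so |H| is a multiple of lcm(3, 3) = 3 and divides |G| = 12.
Closing under the operation: H = {e, (1 3 4), (1 4 3)}, so |H| = 3.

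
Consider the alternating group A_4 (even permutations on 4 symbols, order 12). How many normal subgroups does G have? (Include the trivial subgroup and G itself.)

G has 10 subgroups. Checking conjugation-invariance by order — order 1: 1/1 normal; order 2: 0/3 normal; order 3: 0/4 normal; order 4: 1/1 normal; order 12: 1/1 normal.
Total normal subgroups: 3.

3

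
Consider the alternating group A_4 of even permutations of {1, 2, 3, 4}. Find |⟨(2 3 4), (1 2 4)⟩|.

|⟨(2 3 4)⟩| = 3 and |⟨(1 2 4)⟩| = 3, so |H| is a multiple of lcm(3, 3) = 3 and divides |G| = 12.
Closing {(2 3 4), (1 2 4)} under the group operation gives all of G, so |H| = 12.

12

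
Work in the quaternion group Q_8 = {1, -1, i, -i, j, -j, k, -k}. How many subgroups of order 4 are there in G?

3

|G| = 8 and 4 | 8, so subgroups of order 4 are possible by Lagrange.
The subgroups of order 4 are: {1, -1, i, -i}; {1, -1, j, -j}; {1, -1, k, -k}.
So G has 3 subgroups of order 4.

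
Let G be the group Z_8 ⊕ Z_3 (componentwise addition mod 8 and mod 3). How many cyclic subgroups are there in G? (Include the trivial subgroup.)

A cyclic subgroup of order d is generated by each of its φ(d) elements of order d, so the cyclic subgroups of order d number (#elements of order d)/φ(d).
Cyclic subgroups by order — order 1: 1; order 2: 1; order 3: 1; order 4: 1; order 6: 1; order 8: 1; order 12: 1; order 24: 1.
Total: 8.

8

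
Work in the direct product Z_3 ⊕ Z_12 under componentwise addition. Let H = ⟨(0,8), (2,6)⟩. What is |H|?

|⟨(0,8)⟩| = 3 and |⟨(2,6)⟩| = 6, so |H| is a multiple of lcm(3, 6) = 6 and divides |G| = 36.
Closing under the operation: H = {(0,0), (0,2), (0,4), (0,6), (0,8), (0,10), (1,0), (1,2), (1,4), (1,6), (1,8), (1,10), (2,0), (2,2), (2,4), (2,6), (2,8), (2,10)}, so |H| = 18.

18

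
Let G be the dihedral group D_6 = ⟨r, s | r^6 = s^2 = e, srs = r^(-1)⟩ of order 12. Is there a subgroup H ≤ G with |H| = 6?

Yes

6 | 12. A subgroup of order 6 is {e, r, r^2, r^3, r^4, r^5}.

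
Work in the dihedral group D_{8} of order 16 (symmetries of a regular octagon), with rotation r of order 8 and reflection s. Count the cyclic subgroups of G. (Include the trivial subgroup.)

12

A cyclic subgroup of order d is generated by each of its φ(d) elements of order d, so the cyclic subgroups of order d number (#elements of order d)/φ(d).
Cyclic subgroups by order — order 1: 1; order 2: 9; order 4: 1; order 8: 1.
Total: 12.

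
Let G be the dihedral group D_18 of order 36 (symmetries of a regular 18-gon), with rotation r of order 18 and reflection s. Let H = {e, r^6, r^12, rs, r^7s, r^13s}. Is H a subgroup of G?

|H| = 6 divides |G| = 36, consistent with Lagrange.
H contains the identity, every element's inverse is in H, and H is closed under ·: it is a subgroup.

Yes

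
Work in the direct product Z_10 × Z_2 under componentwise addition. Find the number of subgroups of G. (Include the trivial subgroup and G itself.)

10

|G| = 20, so by Lagrange every subgroup order divides 20. Divisors: 1, 2, 4, 5, 10, 20.
Subgroups by order — order 1: 1; order 2: 3; order 4: 1; order 5: 1; order 10: 3; order 20: 1.
Total: 1 + 3 + 1 + 1 + 3 + 1 = 10.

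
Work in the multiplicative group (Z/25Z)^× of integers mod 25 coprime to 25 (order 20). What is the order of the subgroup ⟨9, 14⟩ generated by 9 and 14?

10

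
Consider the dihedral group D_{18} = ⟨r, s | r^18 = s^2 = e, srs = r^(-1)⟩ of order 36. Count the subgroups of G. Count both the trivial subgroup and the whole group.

|G| = 36, so by Lagrange every subgroup order divides 36. Divisors: 1, 2, 3, 4, 6, 9, 12, 18, 36.
Subgroups by order — order 1: 1; order 2: 19; order 3: 1; order 4: 9; order 6: 7; order 9: 1; order 12: 3; order 18: 3; order 36: 1.
Total: 1 + 19 + 1 + 9 + 7 + 1 + 3 + 3 + 1 = 45.

45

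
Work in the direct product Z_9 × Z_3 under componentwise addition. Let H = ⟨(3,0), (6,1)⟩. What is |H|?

|⟨(3,0)⟩| = 3 and |⟨(6,1)⟩| = 3, so |H| is a multiple of lcm(3, 3) = 3 and divides |G| = 27.
Closing under the operation: H = {(0,0), (0,1), (0,2), (3,0), (3,1), (3,2), (6,0), (6,1), (6,2)}, so |H| = 9.

9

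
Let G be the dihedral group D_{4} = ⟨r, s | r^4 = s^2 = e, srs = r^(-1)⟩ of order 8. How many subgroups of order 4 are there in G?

3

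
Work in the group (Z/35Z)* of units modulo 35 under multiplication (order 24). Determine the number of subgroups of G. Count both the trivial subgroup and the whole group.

16

|G| = 24, so by Lagrange every subgroup order divides 24. Divisors: 1, 2, 3, 4, 6, 8, 12, 24.
Subgroups by order — order 1: 1; order 2: 3; order 3: 1; order 4: 3; order 6: 3; order 8: 1; order 12: 3; order 24: 1.
Total: 1 + 3 + 1 + 3 + 3 + 1 + 3 + 1 = 16.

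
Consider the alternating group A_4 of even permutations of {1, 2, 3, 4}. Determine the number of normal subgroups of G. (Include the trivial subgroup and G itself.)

3

G has 10 subgroups. Checking conjugation-invariance by order — order 1: 1/1 normal; order 2: 0/3 normal; order 3: 0/4 normal; order 4: 1/1 normal; order 12: 1/1 normal.
Total normal subgroups: 3.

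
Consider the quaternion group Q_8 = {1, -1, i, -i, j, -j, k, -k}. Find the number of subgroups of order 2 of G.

1

|G| = 8 and 2 | 8, so subgroups of order 2 are possible by Lagrange.
The subgroups of order 2 are: {1, -1}.
So G has 1 subgroup of order 2.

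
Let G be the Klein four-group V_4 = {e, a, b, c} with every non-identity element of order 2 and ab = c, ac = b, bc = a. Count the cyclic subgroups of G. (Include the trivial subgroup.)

4

Group the elements of G by the cyclic subgroup they generate; each cyclic subgroup of order d accounts for φ(d) elements.
Cyclic subgroups by order — order 1: 1; order 2: 3.
Total: 4.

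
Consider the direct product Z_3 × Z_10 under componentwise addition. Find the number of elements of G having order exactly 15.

An element (a,b) has order lcm(ord(a), ord(b)); count pairs with lcm equal to 15.
Enumerating gives 8 such elements.

8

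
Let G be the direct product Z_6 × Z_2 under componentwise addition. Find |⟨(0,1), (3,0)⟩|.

|⟨(0,1)⟩| = 2 and |⟨(3,0)⟩| = 2, so |H| is a multiple of lcm(2, 2) = 2 and divides |G| = 12.
Closing under the operation: H = {(0,0), (0,1), (3,0), (3,1)}, so |H| = 4.

4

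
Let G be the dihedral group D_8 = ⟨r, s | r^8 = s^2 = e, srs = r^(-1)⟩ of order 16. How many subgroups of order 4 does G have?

5

|G| = 16 and 4 | 16, so subgroups of order 4 are possible by Lagrange.
The subgroups of order 4 are: {e, r^2, r^4, r^6}; {e, r^4, r^2s, r^6s}; {e, r^4, r^3s, r^7s}; {e, r^4, s, r^4s}; … (5 in all).
So G has 5 subgroups of order 4.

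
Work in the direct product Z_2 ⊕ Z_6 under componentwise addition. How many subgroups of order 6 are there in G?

3

|G| = 12 and 6 | 12, so subgroups of order 6 are possible by Lagrange.
The subgroups of order 6 are: {(0,0), (0,1), (0,2), (0,3), (0,4), (0,5)}; {(0,0), (0,2), (0,4), (1,0), (1,2), (1,4)}; {(0,0), (0,2), (0,4), (1,1), (1,3), (1,5)}.
So G has 3 subgroups of order 6.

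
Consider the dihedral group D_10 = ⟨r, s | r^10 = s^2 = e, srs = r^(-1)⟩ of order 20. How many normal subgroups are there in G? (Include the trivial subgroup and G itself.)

G has 22 subgroups. Checking conjugation-invariance by order — order 1: 1/1 normal; order 2: 1/11 normal; order 4: 0/5 normal; order 5: 1/1 normal; order 10: 3/3 normal; order 20: 1/1 normal.
Total normal subgroups: 7.

7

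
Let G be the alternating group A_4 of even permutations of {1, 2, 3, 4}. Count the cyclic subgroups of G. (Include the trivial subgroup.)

A cyclic subgroup of order d is generated by each of its φ(d) elements of order d, so the cyclic subgroups of order d number (#elements of order d)/φ(d).
Cyclic subgroups by order — order 1: 1; order 2: 3; order 3: 4.
Total: 8.

8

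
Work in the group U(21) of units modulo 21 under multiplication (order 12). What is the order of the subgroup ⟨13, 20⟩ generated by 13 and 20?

4

|⟨13⟩| = 2 and |⟨20⟩| = 2, so |H| is a multiple of lcm(2, 2) = 2 and divides |G| = 12.
Closing under the operation: H = {1, 8, 13, 20}, so |H| = 4.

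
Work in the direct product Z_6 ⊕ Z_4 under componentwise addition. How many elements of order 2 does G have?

3

An element (a,b) has order lcm(ord(a), ord(b)); count pairs with lcm equal to 2.
Enumerating gives 3 such elements.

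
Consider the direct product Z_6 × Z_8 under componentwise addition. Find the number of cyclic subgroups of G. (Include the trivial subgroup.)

16

Group the elements of G by the cyclic subgroup they generate; each cyclic subgroup of order d accounts for φ(d) elements.
Cyclic subgroups by order — order 1: 1; order 2: 3; order 3: 1; order 4: 2; order 6: 3; order 8: 2; order 12: 2; order 24: 2.
Total: 16.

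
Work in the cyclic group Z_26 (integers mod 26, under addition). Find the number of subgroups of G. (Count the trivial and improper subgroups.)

A cyclic group of order 26 has exactly one subgroup for each divisor of 26.
Divisors of 26: 1, 2, 13, 26.
So Z_26 has 4 subgroups.

4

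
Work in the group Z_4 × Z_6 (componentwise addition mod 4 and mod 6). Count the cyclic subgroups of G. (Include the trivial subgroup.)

A cyclic subgroup of order d is generated by each of its φ(d) elements of order d, so the cyclic subgroups of order d number (#elements of order d)/φ(d).
Cyclic subgroups by order — order 1: 1; order 2: 3; order 3: 1; order 4: 2; order 6: 3; order 12: 2.
Total: 12.

12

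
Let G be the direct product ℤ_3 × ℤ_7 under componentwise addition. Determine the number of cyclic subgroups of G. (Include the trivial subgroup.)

Group the elements of G by the cyclic subgroup they generate; each cyclic subgroup of order d accounts for φ(d) elements.
Cyclic subgroups by order — order 1: 1; order 3: 1; order 7: 1; order 21: 1.
Total: 4.

4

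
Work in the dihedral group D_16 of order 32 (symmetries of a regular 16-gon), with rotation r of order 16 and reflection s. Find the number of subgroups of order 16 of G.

|G| = 32 and 16 | 32, so subgroups of order 16 are possible by Lagrange.
The subgroups of order 16 are: {e, r, r^2, r^3, r^4, r^5, r^6, r^7, r^8, r^9, r^10, r^11, r^12, r^13, r^14, r^15}; {e, r^2, r^4, r^6, r^8, r^10, r^12, r^14, s, r^2s, r^4s, r^6s, r^8s, r^10s, r^12s, r^14s}; {e, r^2, r^4, r^6, r^8, r^10, r^12, r^14, rs, r^3s, r^5s, r^7s, r^9s, r^11s, r^13s, r^15s}.
So G has 3 subgroups of order 16.

3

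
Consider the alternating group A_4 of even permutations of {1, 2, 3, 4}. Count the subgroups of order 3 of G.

|G| = 12 and 3 | 12, so subgroups of order 3 are possible by Lagrange.
The subgroups of order 3 are: {e, (1 2 3), (1 3 2)}; {e, (1 2 4), (1 4 2)}; {e, (1 3 4), (1 4 3)}; {e, (2 3 4), (2 4 3)}.
So G has 4 subgroups of order 3.

4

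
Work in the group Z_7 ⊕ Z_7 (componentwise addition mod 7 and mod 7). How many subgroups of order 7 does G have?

8

|G| = 49 and 7 | 49, so subgroups of order 7 are possible by Lagrange.
The subgroups of order 7 are: {(0,0), (0,1), (0,2), (0,3), (0,4), (0,5), (0,6)}; {(0,0), (1,0), (2,0), (3,0), (4,0), (5,0), (6,0)}; {(0,0), (1,1), (2,2), (3,3), (4,4), (5,5), (6,6)}; {(0,0), (1,2), (2,4), (3,6), (4,1), (5,3), (6,5)}; … (8 in all).
So G has 8 subgroups of order 7.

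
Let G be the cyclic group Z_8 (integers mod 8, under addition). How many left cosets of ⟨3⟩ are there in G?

|⟨3⟩| = 8 and |G| = 8.
By Lagrange, [G : H] = |G|/|H| = 8/8 = 1.

1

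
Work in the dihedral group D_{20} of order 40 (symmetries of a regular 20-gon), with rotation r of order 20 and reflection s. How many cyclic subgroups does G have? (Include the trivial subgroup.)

A cyclic subgroup of order d is generated by each of its φ(d) elements of order d, so the cyclic subgroups of order d number (#elements of order d)/φ(d).
Cyclic subgroups by order — order 1: 1; order 2: 21; order 4: 1; order 5: 1; order 10: 1; order 20: 1.
Total: 26.

26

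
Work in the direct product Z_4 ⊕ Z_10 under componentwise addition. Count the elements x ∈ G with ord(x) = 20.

16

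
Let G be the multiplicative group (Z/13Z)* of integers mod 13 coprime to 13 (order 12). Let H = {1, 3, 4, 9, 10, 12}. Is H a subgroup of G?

Yes

|H| = 6 divides |G| = 12, consistent with Lagrange.
H contains the identity, every element's inverse is in H, and H is closed under ·: it is a subgroup.
In fact H = ⟨4⟩.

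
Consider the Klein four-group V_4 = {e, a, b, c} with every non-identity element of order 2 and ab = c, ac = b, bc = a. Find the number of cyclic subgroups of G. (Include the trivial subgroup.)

4

Group the elements of G by the cyclic subgroup they generate; each cyclic subgroup of order d accounts for φ(d) elements.
Cyclic subgroups by order — order 1: 1; order 2: 3.
Total: 4.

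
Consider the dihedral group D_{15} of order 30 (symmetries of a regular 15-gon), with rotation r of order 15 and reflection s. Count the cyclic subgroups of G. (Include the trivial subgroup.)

19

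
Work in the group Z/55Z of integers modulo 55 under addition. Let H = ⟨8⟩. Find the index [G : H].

|⟨8⟩| = 55 and |G| = 55.
By Lagrange, [G : H] = |G|/|H| = 55/55 = 1.

1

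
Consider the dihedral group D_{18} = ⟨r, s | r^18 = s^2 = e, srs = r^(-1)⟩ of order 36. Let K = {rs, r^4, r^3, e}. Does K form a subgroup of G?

r^4 ∈ K but its inverse r^14 ∉ K, so K is not a subgroup.

No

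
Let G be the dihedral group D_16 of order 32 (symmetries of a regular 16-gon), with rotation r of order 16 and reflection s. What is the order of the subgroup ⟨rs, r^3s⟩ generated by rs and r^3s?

16

|⟨rs⟩| = 2 and |⟨r^3s⟩| = 2, so |H| is a multiple of lcm(2, 2) = 2 and divides |G| = 32.
Closing under the operation: H = {e, r^2, r^4, r^6, r^8, r^10, r^12, r^14, rs, r^3s, r^5s, r^7s, r^9s, r^11s, r^13s, r^15s}, so |H| = 16.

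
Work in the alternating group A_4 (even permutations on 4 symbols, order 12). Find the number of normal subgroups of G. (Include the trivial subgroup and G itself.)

G has 10 subgroups. Checking conjugation-invariance by order — order 1: 1/1 normal; order 2: 0/3 normal; order 3: 0/4 normal; order 4: 1/1 normal; order 12: 1/1 normal.
Total normal subgroups: 3.

3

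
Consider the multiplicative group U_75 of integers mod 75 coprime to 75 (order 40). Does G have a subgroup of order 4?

Yes

4 | 40. A subgroup of order 4 is {1, 26, 49, 74}.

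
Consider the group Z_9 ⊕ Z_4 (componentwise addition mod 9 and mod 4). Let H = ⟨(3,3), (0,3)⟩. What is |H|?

12

|⟨(3,3)⟩| = 12 and |⟨(0,3)⟩| = 4, so |H| is a multiple of lcm(12, 4) = 12 and divides |G| = 36.
Closing under the operation: H = {(0,0), (0,1), (0,2), (0,3), (3,0), (3,1), (3,2), (3,3), (6,0), (6,1), (6,2), (6,3)}, so |H| = 12.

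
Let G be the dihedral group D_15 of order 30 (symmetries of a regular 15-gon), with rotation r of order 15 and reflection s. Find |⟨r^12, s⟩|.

|⟨r^12⟩| = 5 and |⟨s⟩| = 2, so |H| is a multiple of lcm(5, 2) = 10 and divides |G| = 30.
Closing under the operation: H = {e, r^3, r^6, r^9, r^12, s, r^3s, r^6s, r^9s, r^12s}, so |H| = 10.

10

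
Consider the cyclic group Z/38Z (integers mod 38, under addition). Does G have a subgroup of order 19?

19 | 38. A subgroup of order 19 is {0, 2, 4, 6, 8, 10, 12, 14, 16, 18, 20, 22, 24, 26, 28, 30, 32, 34, 36}.

Yes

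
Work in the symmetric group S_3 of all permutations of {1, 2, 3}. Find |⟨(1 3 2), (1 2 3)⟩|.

3

|⟨(1 3 2)⟩| = 3 and |⟨(1 2 3)⟩| = 3, so |H| is a multiple of lcm(3, 3) = 3 and divides |G| = 6.
Closing under the operation: H = {e, (1 2 3), (1 3 2)}, so |H| = 3.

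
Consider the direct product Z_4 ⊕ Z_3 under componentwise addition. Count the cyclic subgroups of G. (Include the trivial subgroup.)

Each element a generates a cyclic subgroup ⟨a⟩; distinct elements may generate the same one (a cyclic group of order d has φ(d) generators).
Cyclic subgroups by order — order 1: 1; order 2: 1; order 3: 1; order 4: 1; order 6: 1; order 12: 1.
Total: 6.

6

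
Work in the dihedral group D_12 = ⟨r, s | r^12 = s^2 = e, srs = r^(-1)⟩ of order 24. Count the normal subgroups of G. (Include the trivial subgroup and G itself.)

G has 34 subgroups. Checking conjugation-invariance by order — order 1: 1/1 normal; order 2: 1/13 normal; order 3: 1/1 normal; order 4: 1/7 normal; order 6: 1/5 normal; order 8: 0/3 normal; order 12: 3/3 normal; order 24: 1/1 normal.
Total normal subgroups: 9.

9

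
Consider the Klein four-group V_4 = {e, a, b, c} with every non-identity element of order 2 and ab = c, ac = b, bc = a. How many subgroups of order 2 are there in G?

|G| = 4 and 2 | 4, so subgroups of order 2 are possible by Lagrange.
The subgroups of order 2 are: {e, a}; {e, b}; {e, c}.
So G has 3 subgroups of order 2.

3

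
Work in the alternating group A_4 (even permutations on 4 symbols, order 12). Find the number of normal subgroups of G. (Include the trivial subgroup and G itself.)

G has 10 subgroups. Checking conjugation-invariance by order — order 1: 1/1 normal; order 2: 0/3 normal; order 3: 0/4 normal; order 4: 1/1 normal; order 12: 1/1 normal.
Total normal subgroups: 3.

3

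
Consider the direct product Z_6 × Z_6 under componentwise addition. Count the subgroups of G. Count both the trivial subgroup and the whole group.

|G| = 36, so by Lagrange every subgroup order divides 36. Divisors: 1, 2, 3, 4, 6, 9, 12, 18, 36.
Subgroups by order — order 1: 1; order 2: 3; order 3: 4; order 4: 1; order 6: 12; order 9: 1; order 12: 4; order 18: 3; order 36: 1.
Total: 1 + 3 + 4 + 1 + 12 + 1 + 4 + 3 + 1 = 30.

30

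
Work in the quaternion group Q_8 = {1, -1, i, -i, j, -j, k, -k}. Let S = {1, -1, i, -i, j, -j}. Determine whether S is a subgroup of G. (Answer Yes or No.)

No

|S| = 6 does not divide |G| = 8, so by Lagrange S is not a subgroup.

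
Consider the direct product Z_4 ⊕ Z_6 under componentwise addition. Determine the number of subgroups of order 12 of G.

3

|G| = 24 and 12 | 24, so subgroups of order 12 are possible by Lagrange.
The subgroups of order 12 are: {(0,0), (0,1), (0,2), (0,3), (0,4), (0,5), (2,0), (2,1), (2,2), (2,3), (2,4), (2,5)}; {(0,0), (0,2), (0,4), (1,0), (1,2), (1,4), (2,0), (2,2), (2,4), (3,0), (3,2), (3,4)}; {(0,0), (0,2), (0,4), (1,1), (1,3), (1,5), (2,0), (2,2), (2,4), (3,1), (3,3), (3,5)}.
So G has 3 subgroups of order 12.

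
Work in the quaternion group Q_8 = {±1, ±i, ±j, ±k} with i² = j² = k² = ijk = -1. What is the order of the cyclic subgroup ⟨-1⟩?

Computing powers of -1: the smallest k with (-1)^k = e is k = 2.

2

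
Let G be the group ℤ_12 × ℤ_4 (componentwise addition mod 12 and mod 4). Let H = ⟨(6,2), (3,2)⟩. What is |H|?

8

|⟨(6,2)⟩| = 2 and |⟨(3,2)⟩| = 4, so |H| is a multiple of lcm(2, 4) = 4 and divides |G| = 48.
Closing under the operation: H = {(0,0), (0,2), (3,0), (3,2), (6,0), (6,2), (9,0), (9,2)}, so |H| = 8.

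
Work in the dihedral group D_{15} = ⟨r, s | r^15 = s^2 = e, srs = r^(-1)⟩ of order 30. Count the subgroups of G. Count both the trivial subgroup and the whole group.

|G| = 30, so by Lagrange every subgroup order divides 30. Divisors: 1, 2, 3, 5, 6, 10, 15, 30.
Subgroups by order — order 1: 1; order 2: 15; order 3: 1; order 5: 1; order 6: 5; order 10: 3; order 15: 1; order 30: 1.
Total: 1 + 15 + 1 + 1 + 5 + 3 + 1 + 1 = 28.

28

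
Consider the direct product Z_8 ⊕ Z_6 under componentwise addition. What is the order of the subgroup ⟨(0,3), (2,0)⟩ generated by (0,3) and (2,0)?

8

|⟨(0,3)⟩| = 2 and |⟨(2,0)⟩| = 4, so |H| is a multiple of lcm(2, 4) = 4 and divides |G| = 48.
Closing under the operation: H = {(0,0), (0,3), (2,0), (2,3), (4,0), (4,3), (6,0), (6,3)}, so |H| = 8.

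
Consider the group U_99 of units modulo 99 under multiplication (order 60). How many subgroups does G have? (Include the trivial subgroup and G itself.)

|G| = 60, so by Lagrange every subgroup order divides 60. Divisors: 1, 2, 3, 4, 5, 6, 10, 12, 15, 20, 30, 60.
Subgroups by order — order 1: 1; order 2: 3; order 3: 1; order 4: 1; order 5: 1; order 6: 3; order 10: 3; order 12: 1; order 15: 1; order 20: 1; order 30: 3; order 60: 1.
Total: 1 + 3 + 1 + 1 + 1 + 3 + 3 + 1 + 1 + 1 + 3 + 1 = 20.

20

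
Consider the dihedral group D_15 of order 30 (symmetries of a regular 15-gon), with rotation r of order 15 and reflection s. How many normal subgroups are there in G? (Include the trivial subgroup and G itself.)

5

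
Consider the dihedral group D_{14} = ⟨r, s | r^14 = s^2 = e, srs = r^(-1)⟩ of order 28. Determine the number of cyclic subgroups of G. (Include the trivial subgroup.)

A cyclic subgroup of order d is generated by each of its φ(d) elements of order d, so the cyclic subgroups of order d number (#elements of order d)/φ(d).
Cyclic subgroups by order — order 1: 1; order 2: 15; order 7: 1; order 14: 1.
Total: 18.

18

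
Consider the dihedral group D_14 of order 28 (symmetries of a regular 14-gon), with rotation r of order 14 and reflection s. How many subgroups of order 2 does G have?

|G| = 28 and 2 | 28, so subgroups of order 2 are possible by Lagrange.
The subgroups of order 2 are: {e, r^10s}; {e, r^11s}; {e, r^12s}; {e, r^13s}; … (15 in all).
So G has 15 subgroups of order 2.

15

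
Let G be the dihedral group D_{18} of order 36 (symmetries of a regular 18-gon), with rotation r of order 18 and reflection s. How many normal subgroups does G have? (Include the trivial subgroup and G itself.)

9

G has 45 subgroups. Checking conjugation-invariance by order — order 1: 1/1 normal; order 2: 1/19 normal; order 3: 1/1 normal; order 4: 0/9 normal; order 6: 1/7 normal; order 9: 1/1 normal; order 12: 0/3 normal; order 18: 3/3 normal; order 36: 1/1 normal.
Total normal subgroups: 9.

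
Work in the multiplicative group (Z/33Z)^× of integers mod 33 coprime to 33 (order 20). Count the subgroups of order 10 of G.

3

|G| = 20 and 10 | 20, so subgroups of order 10 are possible by Lagrange.
The subgroups of order 10 are: {1, 4, 7, 10, 13, 16, 19, 25, 28, 31}; {1, 4, 5, 14, 16, 20, 23, 25, 26, 31}; {1, 2, 4, 8, 16, 17, 25, 29, 31, 32}.
So G has 3 subgroups of order 10.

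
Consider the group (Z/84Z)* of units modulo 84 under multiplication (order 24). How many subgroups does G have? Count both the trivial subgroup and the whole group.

32

|G| = 24, so by Lagrange every subgroup order divides 24. Divisors: 1, 2, 3, 4, 6, 8, 12, 24.
Subgroups by order — order 1: 1; order 2: 7; order 3: 1; order 4: 7; order 6: 7; order 8: 1; order 12: 7; order 24: 1.
Total: 1 + 7 + 1 + 7 + 7 + 1 + 7 + 1 = 32.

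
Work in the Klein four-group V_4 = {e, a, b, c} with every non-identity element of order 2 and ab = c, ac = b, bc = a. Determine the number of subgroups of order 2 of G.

|G| = 4 and 2 | 4, so subgroups of order 2 are possible by Lagrange.
The subgroups of order 2 are: {e, a}; {e, b}; {e, c}.
So G has 3 subgroups of order 2.

3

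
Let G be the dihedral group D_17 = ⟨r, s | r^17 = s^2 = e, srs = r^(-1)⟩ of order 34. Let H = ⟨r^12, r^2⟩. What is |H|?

|⟨r^12⟩| = 17 and |⟨r^2⟩| = 17, so |H| is a multiple of lcm(17, 17) = 17 and divides |G| = 34.
Closing under the operation: H = {e, r, r^2, r^3, r^4, r^5, r^6, r^7, r^8, r^9, r^10, r^11, r^12, r^13, r^14, r^15, r^16}, so |H| = 17.

17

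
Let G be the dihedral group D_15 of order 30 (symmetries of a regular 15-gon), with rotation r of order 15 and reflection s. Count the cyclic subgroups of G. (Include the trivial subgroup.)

19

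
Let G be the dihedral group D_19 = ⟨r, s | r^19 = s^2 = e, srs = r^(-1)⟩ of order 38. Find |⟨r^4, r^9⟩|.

|⟨r^4⟩| = 19 and |⟨r^9⟩| = 19, so |H| is a multiple of lcm(19, 19) = 19 and divides |G| = 38.
Closing under the operation: H = {e, r, r^2, r^3, r^4, r^5, r^6, r^7, r^8, r^9, r^10, r^11, r^12, r^13, r^14, r^15, r^16, r^17, r^18}, so |H| = 19.

19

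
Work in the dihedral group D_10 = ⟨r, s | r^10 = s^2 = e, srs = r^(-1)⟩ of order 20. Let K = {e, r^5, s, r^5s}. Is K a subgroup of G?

|K| = 4 divides |G| = 20, consistent with Lagrange.
K contains the identity, every element's inverse is in K, and K is closed under ·: it is a subgroup.

Yes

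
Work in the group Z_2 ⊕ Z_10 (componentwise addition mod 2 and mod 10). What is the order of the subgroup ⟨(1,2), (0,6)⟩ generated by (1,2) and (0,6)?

|⟨(1,2)⟩| = 10 and |⟨(0,6)⟩| = 5, so |H| is a multiple of lcm(10, 5) = 10 and divides |G| = 20.
Closing under the operation: H = {(0,0), (0,2), (0,4), (0,6), (0,8), (1,0), (1,2), (1,4), (1,6), (1,8)}, so |H| = 10.

10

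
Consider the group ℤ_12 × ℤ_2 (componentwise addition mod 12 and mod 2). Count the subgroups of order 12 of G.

|G| = 24 and 12 | 24, so subgroups of order 12 are possible by Lagrange.
The subgroups of order 12 are: {(0,0), (0,1), (2,0), (2,1), (4,0), (4,1), (6,0), (6,1), (8,0), (8,1), (10,0), (10,1)}; {(0,0), (1,0), (2,0), (3,0), (4,0), (5,0), (6,0), (7,0), (8,0), (9,0), (10,0), (11,0)}; {(0,0), (1,1), (2,0), (3,1), (4,0), (5,1), (6,0), (7,1), (8,0), (9,1), (10,0), (11,1)}.
So G has 3 subgroups of order 12.

3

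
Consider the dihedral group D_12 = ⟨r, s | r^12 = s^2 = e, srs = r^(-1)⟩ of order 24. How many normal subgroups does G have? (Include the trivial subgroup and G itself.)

G has 34 subgroups. Checking conjugation-invariance by order — order 1: 1/1 normal; order 2: 1/13 normal; order 3: 1/1 normal; order 4: 1/7 normal; order 6: 1/5 normal; order 8: 0/3 normal; order 12: 3/3 normal; order 24: 1/1 normal.
Total normal subgroups: 9.

9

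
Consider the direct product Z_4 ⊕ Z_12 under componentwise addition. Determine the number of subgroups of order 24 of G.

3

|G| = 48 and 24 | 48, so subgroups of order 24 are possible by Lagrange.
The subgroups of order 24 are: {(0,0), (0,1), (0,2), (0,3), (0,4), (0,5), (0,6), (0,7), (0,8), (0,9), (0,10), (0,11), (2,0), (2,1), (2,2), (2,3), (2,4), (2,5), (2,6), (2,7), (2,8), (2,9), (2,10), (2,11)}; {(0,0), (0,2), (0,4), (0,6), (0,8), (0,10), (1,0), (1,2), (1,4), (1,6), (1,8), (1,10), (2,0), (2,2), (2,4), (2,6), (2,8), (2,10), (3,0), (3,2), (3,4), (3,6), (3,8), (3,10)}; {(0,0), (0,2), (0,4), (0,6), (0,8), (0,10), (1,1), (1,3), (1,5), (1,7), (1,9), (1,11), (2,0), (2,2), (2,4), (2,6), (2,8), (2,10), (3,1), (3,3), (3,5), (3,7), (3,9), (3,11)}.
So G has 3 subgroups of order 24.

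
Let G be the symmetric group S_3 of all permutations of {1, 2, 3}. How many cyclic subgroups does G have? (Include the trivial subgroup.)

5

A cyclic subgroup of order d is generated by each of its φ(d) elements of order d, so the cyclic subgroups of order d number (#elements of order d)/φ(d).
Cyclic subgroups by order — order 1: 1; order 2: 3; order 3: 1.
Total: 5.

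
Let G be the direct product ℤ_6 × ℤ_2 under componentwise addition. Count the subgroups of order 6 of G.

3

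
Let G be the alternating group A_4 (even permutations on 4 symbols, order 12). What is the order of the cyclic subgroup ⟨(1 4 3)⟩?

Computing powers of (1 4 3): the smallest k with ((1 4 3))^k = e is k = 3.

3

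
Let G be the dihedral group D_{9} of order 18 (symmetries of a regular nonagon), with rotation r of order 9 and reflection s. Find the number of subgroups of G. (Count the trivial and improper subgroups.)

|G| = 18, so by Lagrange every subgroup order divides 18. Divisors: 1, 2, 3, 6, 9, 18.
Subgroups by order — order 1: 1; order 2: 9; order 3: 1; order 6: 3; order 9: 1; order 18: 1.
Total: 1 + 9 + 1 + 3 + 1 + 1 = 16.

16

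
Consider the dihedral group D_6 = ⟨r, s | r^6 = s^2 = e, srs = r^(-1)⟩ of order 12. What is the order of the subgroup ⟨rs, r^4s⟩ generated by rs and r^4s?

|⟨rs⟩| = 2 and |⟨r^4s⟩| = 2, so |H| is a multiple of lcm(2, 2) = 2 and divides |G| = 12.
Closing under the operation: H = {e, r^3, rs, r^4s}, so |H| = 4.

4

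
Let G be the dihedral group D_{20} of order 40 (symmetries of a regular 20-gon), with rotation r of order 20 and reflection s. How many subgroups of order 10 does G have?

5

|G| = 40 and 10 | 40, so subgroups of order 10 are possible by Lagrange.
The subgroups of order 10 are: {e, r^2, r^4, r^6, r^8, r^10, r^12, r^14, r^16, r^18}; {e, r^4, r^8, r^12, r^16, r^2s, r^6s, r^10s, r^14s, r^18s}; {e, r^4, r^8, r^12, r^16, r^3s, r^7s, r^11s, r^15s, r^19s}; {e, r^4, r^8, r^12, r^16, s, r^4s, r^8s, r^12s, r^16s}; … (5 in all).
So G has 5 subgroups of order 10.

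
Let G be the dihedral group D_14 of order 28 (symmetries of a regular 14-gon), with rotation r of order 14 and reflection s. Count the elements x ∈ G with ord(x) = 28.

No element of G has order 28 (even though 28 | 28).

0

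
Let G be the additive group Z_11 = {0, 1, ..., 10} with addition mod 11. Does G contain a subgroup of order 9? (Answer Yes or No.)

No

9 does not divide |G| = 11, so by Lagrange no subgroup of order 9 exists.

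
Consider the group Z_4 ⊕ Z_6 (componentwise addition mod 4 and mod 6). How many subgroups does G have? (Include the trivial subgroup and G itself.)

16

|G| = 24, so by Lagrange every subgroup order divides 24. Divisors: 1, 2, 3, 4, 6, 8, 12, 24.
Subgroups by order — order 1: 1; order 2: 3; order 3: 1; order 4: 3; order 6: 3; order 8: 1; order 12: 3; order 24: 1.
Total: 1 + 3 + 1 + 3 + 3 + 1 + 3 + 1 = 16.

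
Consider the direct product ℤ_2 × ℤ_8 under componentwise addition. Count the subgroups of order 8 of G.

3

|G| = 16 and 8 | 16, so subgroups of order 8 are possible by Lagrange.
The subgroups of order 8 are: {(0,0), (0,1), (0,2), (0,3), (0,4), (0,5), (0,6), (0,7)}; {(0,0), (0,2), (0,4), (0,6), (1,0), (1,2), (1,4), (1,6)}; {(0,0), (0,2), (0,4), (0,6), (1,1), (1,3), (1,5), (1,7)}.
So G has 3 subgroups of order 8.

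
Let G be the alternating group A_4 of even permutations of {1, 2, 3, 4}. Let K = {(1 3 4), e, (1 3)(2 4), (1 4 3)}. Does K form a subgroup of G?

No

Closure fails: (1 4 3) ∘ (1 3)(2 4) = (2 3 4) ∉ K. So K is not a subgroup.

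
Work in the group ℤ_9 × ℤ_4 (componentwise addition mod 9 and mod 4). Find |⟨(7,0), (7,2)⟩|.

|⟨(7,0)⟩| = 9 and |⟨(7,2)⟩| = 18, so |H| is a multiple of lcm(9, 18) = 18 and divides |G| = 36.
Closing under the operation: H = {(0,0), (0,2), (1,0), (1,2), (2,0), (2,2), (3,0), (3,2), (4,0), (4,2), (5,0), (5,2), (6,0), (6,2), (7,0), (7,2), (8,0), (8,2)}, so |H| = 18.

18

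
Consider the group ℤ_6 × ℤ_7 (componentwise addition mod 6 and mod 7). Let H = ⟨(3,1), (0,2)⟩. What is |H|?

14

|⟨(3,1)⟩| = 14 and |⟨(0,2)⟩| = 7, so |H| is a multiple of lcm(14, 7) = 14 and divides |G| = 42.
Closing under the operation: H = {(0,0), (0,1), (0,2), (0,3), (0,4), (0,5), (0,6), (3,0), (3,1), (3,2), (3,3), (3,4), (3,5), (3,6)}, so |H| = 14.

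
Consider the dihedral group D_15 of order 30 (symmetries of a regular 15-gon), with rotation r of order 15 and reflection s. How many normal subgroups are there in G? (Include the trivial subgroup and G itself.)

5

G has 28 subgroups. Checking conjugation-invariance by order — order 1: 1/1 normal; order 2: 0/15 normal; order 3: 1/1 normal; order 5: 1/1 normal; order 6: 0/5 normal; order 10: 0/3 normal; order 15: 1/1 normal; order 30: 1/1 normal.
Total normal subgroups: 5.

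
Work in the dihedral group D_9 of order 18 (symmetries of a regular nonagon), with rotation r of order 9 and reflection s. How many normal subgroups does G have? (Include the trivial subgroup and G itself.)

4

G has 16 subgroups. Checking conjugation-invariance by order — order 1: 1/1 normal; order 2: 0/9 normal; order 3: 1/1 normal; order 6: 0/3 normal; order 9: 1/1 normal; order 18: 1/1 normal.
Total normal subgroups: 4.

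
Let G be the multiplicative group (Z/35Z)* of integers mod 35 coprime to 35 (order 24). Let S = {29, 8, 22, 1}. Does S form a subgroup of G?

|S| = 4 divides |G| = 24, consistent with Lagrange.
S contains the identity, every element's inverse is in S, and S is closed under ·: it is a subgroup.
In fact S = ⟨8⟩.

Yes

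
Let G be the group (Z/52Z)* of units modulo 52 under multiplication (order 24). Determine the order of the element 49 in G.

6

Compute successive powers of 49 mod 52: 49, 9, 25, 29, 17, 1; 49^6 ≡ 1 (mod 52).
So |⟨49⟩| = 6.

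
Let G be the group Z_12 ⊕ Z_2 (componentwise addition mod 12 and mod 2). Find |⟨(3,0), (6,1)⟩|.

8

|⟨(3,0)⟩| = 4 and |⟨(6,1)⟩| = 2, so |H| is a multiple of lcm(4, 2) = 4 and divides |G| = 24.
Closing under the operation: H = {(0,0), (0,1), (3,0), (3,1), (6,0), (6,1), (9,0), (9,1)}, so |H| = 8.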